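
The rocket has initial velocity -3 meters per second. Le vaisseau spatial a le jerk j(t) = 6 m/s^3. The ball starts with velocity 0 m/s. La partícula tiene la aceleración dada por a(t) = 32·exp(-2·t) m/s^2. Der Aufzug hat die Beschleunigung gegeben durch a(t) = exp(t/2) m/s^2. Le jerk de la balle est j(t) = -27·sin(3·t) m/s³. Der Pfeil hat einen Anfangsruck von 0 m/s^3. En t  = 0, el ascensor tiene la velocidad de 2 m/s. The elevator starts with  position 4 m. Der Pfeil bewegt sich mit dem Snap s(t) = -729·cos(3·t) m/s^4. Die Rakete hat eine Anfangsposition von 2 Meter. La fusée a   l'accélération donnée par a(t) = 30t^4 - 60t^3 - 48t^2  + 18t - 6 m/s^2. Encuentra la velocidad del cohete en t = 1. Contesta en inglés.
To find the answer, we compute 1 integral of a(t) = 30·t^4 - 60·t^3 - 48·t^2 + 18·t - 6. Integrating acceleration and using the initial condition v(0) = -3, we get v(t) = 6·t^5 - 15·t^4 - 16·t^3 + 9·t^2 - 6·t - 3. From the given velocity equation v(t) = 6·t^5 - 15·t^4 - 16·t^3 + 9·t^2 - 6·t - 3, we substitute t = 1 to get v = -25.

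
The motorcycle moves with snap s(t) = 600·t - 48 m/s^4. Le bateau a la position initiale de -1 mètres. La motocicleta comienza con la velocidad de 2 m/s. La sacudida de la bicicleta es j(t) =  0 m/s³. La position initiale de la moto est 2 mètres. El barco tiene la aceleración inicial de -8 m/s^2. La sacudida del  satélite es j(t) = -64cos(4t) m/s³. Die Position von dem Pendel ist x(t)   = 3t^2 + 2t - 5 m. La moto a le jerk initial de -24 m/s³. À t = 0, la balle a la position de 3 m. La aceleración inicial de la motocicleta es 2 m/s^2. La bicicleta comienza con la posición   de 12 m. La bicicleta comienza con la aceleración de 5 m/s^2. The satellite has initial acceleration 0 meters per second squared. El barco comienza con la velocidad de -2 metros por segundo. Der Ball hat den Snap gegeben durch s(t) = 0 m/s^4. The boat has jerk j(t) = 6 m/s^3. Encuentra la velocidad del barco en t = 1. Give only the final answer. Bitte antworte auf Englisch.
v(1) = -7.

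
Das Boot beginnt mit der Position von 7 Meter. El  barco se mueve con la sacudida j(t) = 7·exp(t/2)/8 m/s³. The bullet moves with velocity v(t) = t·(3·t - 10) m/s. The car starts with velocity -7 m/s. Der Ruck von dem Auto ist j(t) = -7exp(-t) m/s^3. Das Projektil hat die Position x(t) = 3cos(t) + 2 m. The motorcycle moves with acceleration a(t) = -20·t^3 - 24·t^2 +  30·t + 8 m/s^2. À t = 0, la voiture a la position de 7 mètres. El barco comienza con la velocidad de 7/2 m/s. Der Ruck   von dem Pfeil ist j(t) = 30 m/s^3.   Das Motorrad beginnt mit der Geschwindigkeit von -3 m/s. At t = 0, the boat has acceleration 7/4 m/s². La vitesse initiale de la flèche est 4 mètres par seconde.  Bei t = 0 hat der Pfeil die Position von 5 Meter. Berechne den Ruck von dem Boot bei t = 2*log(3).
Aus der Gleichung für den Ruck j(t) = 7·exp(t/2)/8, setzen wir t = 2*log(3) ein und erhalten j = 21/8.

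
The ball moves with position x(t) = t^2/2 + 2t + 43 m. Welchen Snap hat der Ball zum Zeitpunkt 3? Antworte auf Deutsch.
Ausgehend von der Position x(t) = t^2/2 + 2·t + 43, nehmen wir 4 Ableitungen. Durch Ableiten von der Position erhalten wir die Geschwindigkeit: v(t) = t + 2. Durch Ableiten von der Geschwindigkeit erhalten wir die Beschleunigung: a(t) = 1. Mit d/dt von a(t) finden wir j(t) = 0. Durch Ableiten von dem Ruck erhalten wir den Snap: s(t) = 0. Mit s(t) = 0 und Einsetzen von t = 3, finden wir s = 0.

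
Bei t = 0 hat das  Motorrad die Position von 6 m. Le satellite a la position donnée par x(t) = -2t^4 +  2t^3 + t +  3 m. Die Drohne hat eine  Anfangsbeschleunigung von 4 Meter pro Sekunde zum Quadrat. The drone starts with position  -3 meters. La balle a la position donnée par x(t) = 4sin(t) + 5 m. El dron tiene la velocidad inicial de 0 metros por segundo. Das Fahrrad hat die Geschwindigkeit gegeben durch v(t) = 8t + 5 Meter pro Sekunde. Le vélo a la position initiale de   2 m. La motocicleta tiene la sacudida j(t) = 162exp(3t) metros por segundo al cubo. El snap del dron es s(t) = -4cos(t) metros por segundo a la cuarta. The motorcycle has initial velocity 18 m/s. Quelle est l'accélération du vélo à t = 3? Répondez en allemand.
Um dies zu lösen, müssen wir 1 Ableitung unserer Gleichung für die Geschwindigkeit v(t) = 8·t + 5 nehmen. Die Ableitung von der Geschwindigkeit ergibt die Beschleunigung: a(t) = 8. Wir haben die Beschleunigung a(t) = 8. Durch Einsetzen von t = 3: a(3) = 8.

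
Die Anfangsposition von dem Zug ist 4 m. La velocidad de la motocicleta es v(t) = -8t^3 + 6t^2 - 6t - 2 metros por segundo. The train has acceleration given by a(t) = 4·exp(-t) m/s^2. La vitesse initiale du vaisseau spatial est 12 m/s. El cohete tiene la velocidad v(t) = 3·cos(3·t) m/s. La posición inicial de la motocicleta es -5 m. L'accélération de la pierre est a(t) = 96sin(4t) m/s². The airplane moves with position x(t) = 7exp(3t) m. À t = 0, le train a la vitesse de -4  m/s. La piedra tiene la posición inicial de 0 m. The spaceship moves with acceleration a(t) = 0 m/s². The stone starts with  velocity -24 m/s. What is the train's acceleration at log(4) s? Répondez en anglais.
We have acceleration a(t) = 4·exp(-t). Substituting t = log(4): a(log(4)) = 1.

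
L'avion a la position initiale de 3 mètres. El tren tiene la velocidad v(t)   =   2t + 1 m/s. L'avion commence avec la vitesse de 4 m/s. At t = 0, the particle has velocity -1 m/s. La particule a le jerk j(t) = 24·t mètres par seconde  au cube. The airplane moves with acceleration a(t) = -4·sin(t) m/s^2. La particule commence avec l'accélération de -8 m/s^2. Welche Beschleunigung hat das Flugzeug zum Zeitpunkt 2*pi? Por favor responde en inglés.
We have acceleration a(t) = -4·sin(t). Substituting t = 2*pi: a(2*pi) = 0.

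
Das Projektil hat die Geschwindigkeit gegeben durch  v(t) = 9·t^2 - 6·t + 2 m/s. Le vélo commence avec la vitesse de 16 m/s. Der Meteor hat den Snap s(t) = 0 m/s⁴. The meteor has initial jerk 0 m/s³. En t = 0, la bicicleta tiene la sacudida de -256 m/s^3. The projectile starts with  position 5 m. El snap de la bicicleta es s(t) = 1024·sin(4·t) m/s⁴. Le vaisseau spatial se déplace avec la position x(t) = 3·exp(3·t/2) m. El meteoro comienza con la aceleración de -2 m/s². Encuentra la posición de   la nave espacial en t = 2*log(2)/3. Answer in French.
Nous avons la position x(t) = 3·exp(3·t/2). En substituant t = 2*log(2)/3: x(2*log(2)/3) = 6.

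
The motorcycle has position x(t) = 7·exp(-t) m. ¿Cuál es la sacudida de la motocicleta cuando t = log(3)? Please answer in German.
Um dies zu lösen, müssen wir 3 Ableitungen unserer Gleichung für die Position x(t) = 7·exp(-t) nehmen. Mit d/dt von x(t) finden wir v(t) = -7·exp(-t). Mit d/dt von v(t) finden wir a(t) = 7·exp(-t). Die Ableitung von der Beschleunigung ergibt den Ruck: j(t) = -7·exp(-t). Wir haben den Ruck j(t) = -7·exp(-t). Durch Einsetzen von t = log(3): j(log(3)) = -7/3.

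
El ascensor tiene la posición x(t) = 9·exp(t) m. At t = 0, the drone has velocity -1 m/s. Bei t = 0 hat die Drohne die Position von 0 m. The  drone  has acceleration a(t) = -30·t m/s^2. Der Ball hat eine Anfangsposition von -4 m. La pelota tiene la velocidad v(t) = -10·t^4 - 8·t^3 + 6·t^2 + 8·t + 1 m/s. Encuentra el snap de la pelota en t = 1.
Partiendo de la velocidad v(t) = -10·t^4 - 8·t^3 + 6·t^2 + 8·t + 1, tomamos 3 derivadas. Derivando la velocidad, obtenemos la aceleración: a(t) = -40·t^3 - 24·t^2 + 12·t + 8. Derivando la aceleración, obtenemos la sacudida: j(t) = -120·t^2 - 48·t + 12. Derivando la sacudida, obtenemos el snap: s(t) = -240·t - 48. Tenemos el snap s(t) = -240·t - 48. Sustituyendo t = 1: s(1) = -288.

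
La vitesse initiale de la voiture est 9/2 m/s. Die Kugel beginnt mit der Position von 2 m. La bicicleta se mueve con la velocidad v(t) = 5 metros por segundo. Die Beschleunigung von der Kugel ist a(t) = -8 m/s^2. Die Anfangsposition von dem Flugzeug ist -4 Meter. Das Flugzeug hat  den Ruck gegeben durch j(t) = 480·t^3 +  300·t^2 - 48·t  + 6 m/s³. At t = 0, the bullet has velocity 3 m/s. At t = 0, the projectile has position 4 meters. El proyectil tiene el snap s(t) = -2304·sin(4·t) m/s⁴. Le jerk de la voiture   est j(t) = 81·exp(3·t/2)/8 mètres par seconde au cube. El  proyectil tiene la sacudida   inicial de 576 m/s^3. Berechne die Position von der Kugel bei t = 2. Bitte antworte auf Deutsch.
Um dies zu lösen, müssen wir 2 Integrale unserer Gleichung für die Beschleunigung a(t) = -8 finden. Mit ∫a(t)dt und Anwendung von v(0) = 3, finden wir v(t) = 3 - 8·t. Das Integral von der Geschwindigkeit ist die Position. Mit x(0) = 2 erhalten wir x(t) = -4·t^2 + 3·t + 2. Wir haben die Position x(t) = -4·t^2 + 3·t + 2. Durch Einsetzen von t = 2: x(2) = -8.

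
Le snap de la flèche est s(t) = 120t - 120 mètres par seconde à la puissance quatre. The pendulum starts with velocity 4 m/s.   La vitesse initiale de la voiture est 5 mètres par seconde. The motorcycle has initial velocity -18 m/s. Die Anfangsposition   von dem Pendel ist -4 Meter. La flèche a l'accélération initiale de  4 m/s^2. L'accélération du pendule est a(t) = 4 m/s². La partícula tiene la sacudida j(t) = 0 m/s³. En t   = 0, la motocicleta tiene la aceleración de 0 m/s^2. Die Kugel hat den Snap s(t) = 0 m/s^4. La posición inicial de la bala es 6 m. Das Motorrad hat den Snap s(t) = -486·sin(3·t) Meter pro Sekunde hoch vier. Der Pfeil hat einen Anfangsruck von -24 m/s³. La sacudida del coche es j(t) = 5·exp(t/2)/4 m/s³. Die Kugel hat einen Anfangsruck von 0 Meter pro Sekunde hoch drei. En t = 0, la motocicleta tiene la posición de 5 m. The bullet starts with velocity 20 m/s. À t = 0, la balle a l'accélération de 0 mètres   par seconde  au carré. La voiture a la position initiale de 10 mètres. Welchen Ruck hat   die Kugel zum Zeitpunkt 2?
Wir müssen unsere Gleichung für den Snap s(t) = 0 1-mal integrieren. Mit ∫s(t)dt und Anwendung von j(0) = 0, finden wir j(t) = 0. Mit j(t) = 0 und Einsetzen von t = 2, finden wir j = 0.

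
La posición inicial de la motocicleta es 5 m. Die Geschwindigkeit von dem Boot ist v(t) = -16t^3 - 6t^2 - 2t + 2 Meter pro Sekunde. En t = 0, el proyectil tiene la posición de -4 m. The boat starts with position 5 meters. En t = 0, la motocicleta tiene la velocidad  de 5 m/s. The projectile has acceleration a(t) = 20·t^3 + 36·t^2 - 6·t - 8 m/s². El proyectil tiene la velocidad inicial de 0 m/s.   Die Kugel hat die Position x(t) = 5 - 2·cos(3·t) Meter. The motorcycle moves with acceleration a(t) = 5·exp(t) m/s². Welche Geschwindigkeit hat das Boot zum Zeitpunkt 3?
Mit v(t) = -16·t^3 - 6·t^2 - 2·t + 2 und Einsetzen von t = 3, finden wir v = -490.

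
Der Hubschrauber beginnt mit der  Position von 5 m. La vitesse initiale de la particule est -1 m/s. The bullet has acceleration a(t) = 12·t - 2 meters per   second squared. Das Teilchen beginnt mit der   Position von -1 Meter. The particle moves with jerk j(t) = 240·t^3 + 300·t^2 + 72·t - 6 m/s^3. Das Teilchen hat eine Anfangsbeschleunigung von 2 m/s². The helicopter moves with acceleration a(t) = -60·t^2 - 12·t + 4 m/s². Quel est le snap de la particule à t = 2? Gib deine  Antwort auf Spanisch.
Para resolver esto, necesitamos tomar 1 derivada de nuestra ecuación de la sacudida j(t) = 240·t^3 + 300·t^2 + 72·t - 6. Tomando d/dt de j(t), encontramos s(t) = 720·t^2 + 600·t + 72. Usando s(t) = 720·t^2 + 600·t + 72 y sustituyendo t = 2, encontramos s = 4152.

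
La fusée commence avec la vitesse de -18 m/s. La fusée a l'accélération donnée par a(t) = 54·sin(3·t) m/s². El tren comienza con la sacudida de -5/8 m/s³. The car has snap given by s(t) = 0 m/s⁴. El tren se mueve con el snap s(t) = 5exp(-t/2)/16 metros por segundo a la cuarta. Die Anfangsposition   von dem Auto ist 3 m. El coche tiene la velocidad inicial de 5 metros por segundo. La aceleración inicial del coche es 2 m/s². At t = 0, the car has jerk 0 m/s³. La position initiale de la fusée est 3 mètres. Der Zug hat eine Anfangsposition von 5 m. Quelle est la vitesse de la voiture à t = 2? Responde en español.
Debemos encontrar la antiderivada de nuestra ecuación del snap s(t) = 0 3 veces. La antiderivada del snap es la sacudida. Usando j(0) = 0, obtenemos j(t) = 0. La integral de la sacudida, con a(0) = 2, da la aceleración: a(t) = 2. Tomando ∫a(t)dt y aplicando v(0) = 5, encontramos v(t) = 2·t + 5. De la ecuación de la velocidad v(t) = 2·t + 5, sustituimos t = 2 para obtener v = 9.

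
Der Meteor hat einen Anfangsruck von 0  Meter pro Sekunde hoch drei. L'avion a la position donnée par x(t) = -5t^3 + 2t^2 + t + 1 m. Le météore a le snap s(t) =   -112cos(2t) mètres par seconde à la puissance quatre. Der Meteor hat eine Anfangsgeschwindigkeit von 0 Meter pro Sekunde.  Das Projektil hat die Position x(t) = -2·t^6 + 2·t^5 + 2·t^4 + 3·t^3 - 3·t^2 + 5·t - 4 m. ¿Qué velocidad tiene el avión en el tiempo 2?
Partiendo de la posición x(t) = -5·t^3 + 2·t^2 + t + 1, tomamos 1 derivada. La derivada de la posición da la velocidad: v(t) = -15·t^2 + 4·t + 1. Usando v(t) = -15·t^2 + 4·t + 1 y sustituyendo t = 2, encontramos v = -51.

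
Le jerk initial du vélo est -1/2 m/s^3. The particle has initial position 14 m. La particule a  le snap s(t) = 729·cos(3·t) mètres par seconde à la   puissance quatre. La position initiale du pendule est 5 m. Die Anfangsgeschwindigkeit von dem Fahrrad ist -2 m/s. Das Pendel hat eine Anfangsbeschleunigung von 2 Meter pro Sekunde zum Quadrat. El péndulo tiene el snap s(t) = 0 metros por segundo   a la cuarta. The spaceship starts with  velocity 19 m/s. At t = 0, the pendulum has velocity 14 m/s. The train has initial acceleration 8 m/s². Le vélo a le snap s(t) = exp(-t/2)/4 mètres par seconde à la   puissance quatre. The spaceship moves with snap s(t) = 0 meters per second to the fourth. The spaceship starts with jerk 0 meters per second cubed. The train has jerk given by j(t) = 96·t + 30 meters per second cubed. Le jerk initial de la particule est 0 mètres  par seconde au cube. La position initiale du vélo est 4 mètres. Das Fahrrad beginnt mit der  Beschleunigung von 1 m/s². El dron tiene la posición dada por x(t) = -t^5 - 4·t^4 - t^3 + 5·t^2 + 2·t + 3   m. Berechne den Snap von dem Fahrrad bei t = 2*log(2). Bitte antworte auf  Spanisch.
Tenemos el snap s(t) = exp(-t/2)/4. Sustituyendo t = 2*log(2): s(2*log(2)) = 1/8.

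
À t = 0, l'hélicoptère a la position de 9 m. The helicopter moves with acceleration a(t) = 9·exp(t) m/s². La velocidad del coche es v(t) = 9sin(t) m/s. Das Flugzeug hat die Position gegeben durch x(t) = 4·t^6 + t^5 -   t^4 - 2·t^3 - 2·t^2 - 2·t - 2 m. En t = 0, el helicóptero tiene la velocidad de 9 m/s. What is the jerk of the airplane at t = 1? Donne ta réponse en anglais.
Starting from position x(t) = 4·t^6 + t^5 - t^4 - 2·t^3 - 2·t^2 - 2·t - 2, we take 3 derivatives. Differentiating position, we get velocity: v(t) = 24·t^5 + 5·t^4 - 4·t^3 - 6·t^2 - 4·t - 2. Taking d/dt of v(t), we find a(t) = 120·t^4 + 20·t^3 - 12·t^2 - 12·t - 4. Differentiating acceleration, we get jerk: j(t) = 480·t^3 + 60·t^2 - 24·t - 12. From the given jerk equation j(t) = 480·t^3 + 60·t^2 - 24·t - 12, we substitute t = 1 to get j = 504.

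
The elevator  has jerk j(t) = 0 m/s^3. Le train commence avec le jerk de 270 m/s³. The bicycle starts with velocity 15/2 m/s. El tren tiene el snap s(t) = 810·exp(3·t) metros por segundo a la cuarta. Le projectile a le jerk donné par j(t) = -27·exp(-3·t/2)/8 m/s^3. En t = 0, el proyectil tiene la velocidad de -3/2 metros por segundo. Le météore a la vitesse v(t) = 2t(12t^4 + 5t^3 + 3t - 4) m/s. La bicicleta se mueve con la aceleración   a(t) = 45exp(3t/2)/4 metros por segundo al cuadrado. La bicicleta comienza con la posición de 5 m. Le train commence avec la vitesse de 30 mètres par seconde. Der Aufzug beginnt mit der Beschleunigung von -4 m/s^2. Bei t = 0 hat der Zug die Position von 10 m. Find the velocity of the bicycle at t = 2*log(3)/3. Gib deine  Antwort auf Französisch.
Nous devons intégrer notre équation de l'accélération a(t) = 45·exp(3·t/2)/4 1 fois. En intégrant l'accélération et en utilisant la condition initiale v(0) = 15/2, nous obtenons v(t) = 15·exp(3·t/2)/2. Nous avons la vitesse v(t) = 15·exp(3·t/2)/2. En substituant t = 2*log(3)/3: v(2*log(3)/3) = 45/2.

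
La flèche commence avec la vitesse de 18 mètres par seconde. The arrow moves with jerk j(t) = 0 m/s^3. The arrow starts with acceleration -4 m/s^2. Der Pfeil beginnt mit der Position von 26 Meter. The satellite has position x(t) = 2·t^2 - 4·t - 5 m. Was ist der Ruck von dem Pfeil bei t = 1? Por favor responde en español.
Tenemos la sacudida j(t) = 0. Sustituyendo t = 1: j(1) = 0.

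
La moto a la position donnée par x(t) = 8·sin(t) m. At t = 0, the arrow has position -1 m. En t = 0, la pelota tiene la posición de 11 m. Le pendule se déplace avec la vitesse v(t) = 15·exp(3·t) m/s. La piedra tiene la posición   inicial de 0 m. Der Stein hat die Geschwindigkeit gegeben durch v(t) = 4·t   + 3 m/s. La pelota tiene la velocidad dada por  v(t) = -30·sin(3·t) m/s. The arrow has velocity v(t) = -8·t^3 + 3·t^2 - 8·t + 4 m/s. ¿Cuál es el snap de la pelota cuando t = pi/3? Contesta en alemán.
Um dies zu lösen, müssen wir 3 Ableitungen unserer Gleichung für die Geschwindigkeit v(t) = -30·sin(3·t) nehmen. Die Ableitung von der Geschwindigkeit ergibt die Beschleunigung: a(t) = -90·cos(3·t). Durch Ableiten von der Beschleunigung erhalten wir den Ruck: j(t) = 270·sin(3·t). Mit d/dt von j(t) finden wir s(t) = 810·cos(3·t). Aus der Gleichung für den Snap s(t) = 810·cos(3·t), setzen wir t = pi/3 ein und erhalten s = -810.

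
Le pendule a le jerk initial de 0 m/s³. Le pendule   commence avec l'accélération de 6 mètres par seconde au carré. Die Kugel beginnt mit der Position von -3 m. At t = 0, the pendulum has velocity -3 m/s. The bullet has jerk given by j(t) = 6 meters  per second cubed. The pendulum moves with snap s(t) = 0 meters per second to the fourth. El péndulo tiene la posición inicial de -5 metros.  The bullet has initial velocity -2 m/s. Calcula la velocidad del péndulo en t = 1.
Para resolver esto, necesitamos tomar 3 integrales de nuestra ecuación del snap s(t) = 0. Tomando ∫s(t)dt y aplicando j(0) = 0, encontramos j(t) = 0. Tomando ∫j(t)dt y aplicando a(0) = 6, encontramos a(t) = 6. La antiderivada de la aceleración es la velocidad. Usando v(0) = -3, obtenemos v(t) = 6·t - 3. Usando v(t) = 6·t - 3 y sustituyendo t = 1, encontramos v = 3.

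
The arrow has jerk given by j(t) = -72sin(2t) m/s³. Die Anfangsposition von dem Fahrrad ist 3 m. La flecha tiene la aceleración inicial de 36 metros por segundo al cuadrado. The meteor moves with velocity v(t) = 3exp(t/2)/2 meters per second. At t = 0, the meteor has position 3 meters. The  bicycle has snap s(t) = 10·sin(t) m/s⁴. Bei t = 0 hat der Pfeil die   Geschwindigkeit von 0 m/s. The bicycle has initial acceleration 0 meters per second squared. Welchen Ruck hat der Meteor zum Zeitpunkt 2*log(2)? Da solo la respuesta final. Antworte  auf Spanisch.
j(2*log(2)) = 3/4.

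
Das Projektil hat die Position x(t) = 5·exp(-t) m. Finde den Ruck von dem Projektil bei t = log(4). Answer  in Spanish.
Debemos derivar nuestra ecuación de la posición x(t) = 5·exp(-t) 3 veces. Derivando la posición, obtenemos la velocidad: v(t) = -5·exp(-t). La derivada de la velocidad da la aceleración: a(t) = 5·exp(-t). Derivando la aceleración, obtenemos la sacudida: j(t) = -5·exp(-t). Usando j(t) = -5·exp(-t) y sustituyendo t = log(4), encontramos j = -5/4.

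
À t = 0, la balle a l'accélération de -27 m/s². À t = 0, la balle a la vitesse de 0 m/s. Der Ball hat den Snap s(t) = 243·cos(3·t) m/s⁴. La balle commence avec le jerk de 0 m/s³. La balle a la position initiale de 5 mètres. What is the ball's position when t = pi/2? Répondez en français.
Pour résoudre ceci, nous devons prendre 4 primitives de notre équation du snap s(t) = 243·cos(3·t). La primitive du snap, avec j(0) = 0, donne le jerk: j(t) = 81·sin(3·t). En prenant ∫j(t)dt et en appliquant a(0) = -27, nous trouvons a(t) = -27·cos(3·t). L'intégrale de l'accélération, avec v(0) = 0, donne la vitesse: v(t) = -9·sin(3·t). En intégrant la vitesse et en utilisant la condition initiale x(0) = 5, nous obtenons x(t) = 3·cos(3·t) + 2. Nous avons la position x(t) = 3·cos(3·t) + 2. En substituant t = pi/2: x(pi/2) = 2.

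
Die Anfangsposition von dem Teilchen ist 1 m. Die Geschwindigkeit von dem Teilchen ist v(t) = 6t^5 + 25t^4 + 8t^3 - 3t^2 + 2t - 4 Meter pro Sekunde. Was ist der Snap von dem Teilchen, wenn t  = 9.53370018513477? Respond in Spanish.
Partiendo de la velocidad v(t) = 6·t^5 + 25·t^4 + 8·t^3 - 3·t^2 + 2·t - 4, tomamos 3 derivadas. Tomando d/dt de v(t), encontramos a(t) = 30·t^4 + 100·t^3 + 24·t^2 - 6·t + 2. Tomando d/dt de a(t), encontramos j(t) = 120·t^3 + 300·t^2 + 48·t - 6. Tomando d/dt de j(t), encontramos s(t) = 360·t^2 + 600·t + 48. Usando s(t) = 360·t^2 + 600·t + 48 y sustituyendo t = 9.53370018513477, encontramos s = 38489.1382302948.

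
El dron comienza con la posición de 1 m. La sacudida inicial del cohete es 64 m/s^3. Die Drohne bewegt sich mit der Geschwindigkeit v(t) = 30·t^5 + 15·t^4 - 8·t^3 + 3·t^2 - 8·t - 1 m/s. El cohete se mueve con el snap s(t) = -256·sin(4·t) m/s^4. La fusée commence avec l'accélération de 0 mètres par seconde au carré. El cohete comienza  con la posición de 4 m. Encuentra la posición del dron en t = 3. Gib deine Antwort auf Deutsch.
Ausgehend von der Geschwindigkeit v(t) = 30·t^5 + 15·t^4 - 8·t^3 + 3·t^2 - 8·t - 1, nehmen wir 1 Stammfunktion. Mit ∫v(t)dt und Anwendung von x(0) = 1, finden wir x(t) = 5·t^6 + 3·t^5 - 2·t^4 + t^3 - 4·t^2 - t + 1. Wir haben die Position x(t) = 5·t^6 + 3·t^5 - 2·t^4 + t^3 - 4·t^2 - t + 1. Durch Einsetzen von t = 3: x(3) = 4201.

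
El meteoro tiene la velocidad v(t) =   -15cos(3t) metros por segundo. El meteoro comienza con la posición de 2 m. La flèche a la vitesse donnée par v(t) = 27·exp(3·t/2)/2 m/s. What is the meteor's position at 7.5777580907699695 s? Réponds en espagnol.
Para resolver esto, necesitamos tomar 1 integral de nuestra ecuación de la velocidad v(t) = -15·cos(3·t). La integral de la velocidad, con x(0) = 2, da la posición: x(t) = 2 - 5·sin(3·t). Usando x(t) = 2 - 5·sin(3·t) y sustituyendo t = 7.5777580907699695, encontramos x = 5.37928073782772.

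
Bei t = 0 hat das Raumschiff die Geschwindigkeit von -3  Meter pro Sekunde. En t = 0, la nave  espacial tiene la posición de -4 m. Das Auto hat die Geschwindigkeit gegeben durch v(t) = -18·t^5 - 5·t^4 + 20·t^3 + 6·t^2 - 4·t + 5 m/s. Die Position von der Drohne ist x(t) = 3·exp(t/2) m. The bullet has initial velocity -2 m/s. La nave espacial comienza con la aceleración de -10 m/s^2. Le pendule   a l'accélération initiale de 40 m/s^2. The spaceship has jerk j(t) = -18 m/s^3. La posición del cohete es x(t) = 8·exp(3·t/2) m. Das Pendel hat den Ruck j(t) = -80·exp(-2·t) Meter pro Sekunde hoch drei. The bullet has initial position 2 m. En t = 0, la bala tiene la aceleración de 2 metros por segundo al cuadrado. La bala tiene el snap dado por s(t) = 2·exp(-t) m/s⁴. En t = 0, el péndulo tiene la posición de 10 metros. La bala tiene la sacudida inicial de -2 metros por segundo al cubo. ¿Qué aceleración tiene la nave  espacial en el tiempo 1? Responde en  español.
Para resolver esto, necesitamos tomar 1 integral de nuestra ecuación de la sacudida j(t) = -18. Integrando la sacudida y usando la condición inicial a(0) = -10, obtenemos a(t) = -18·t - 10. De la ecuación de la aceleración a(t) = -18·t - 10, sustituimos t = 1 para obtener a = -28.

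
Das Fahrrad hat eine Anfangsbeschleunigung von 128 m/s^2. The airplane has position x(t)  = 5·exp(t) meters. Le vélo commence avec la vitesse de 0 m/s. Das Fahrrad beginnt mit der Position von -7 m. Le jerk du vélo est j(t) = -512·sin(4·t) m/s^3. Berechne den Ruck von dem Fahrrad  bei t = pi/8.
Mit j(t) = -512·sin(4·t) und Einsetzen von t = pi/8, finden wir j = -512.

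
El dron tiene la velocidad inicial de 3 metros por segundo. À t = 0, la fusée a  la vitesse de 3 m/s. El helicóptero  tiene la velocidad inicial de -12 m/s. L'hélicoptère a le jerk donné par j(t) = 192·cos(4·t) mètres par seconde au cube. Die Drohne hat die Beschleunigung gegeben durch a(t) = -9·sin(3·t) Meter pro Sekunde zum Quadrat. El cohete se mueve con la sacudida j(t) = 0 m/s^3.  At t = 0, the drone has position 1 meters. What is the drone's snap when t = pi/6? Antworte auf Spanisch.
Debemos derivar nuestra ecuación de la aceleración a(t) = -9·sin(3·t) 2 veces. La derivada de la aceleración da la sacudida: j(t) = -27·cos(3·t). Derivando la sacudida, obtenemos el snap: s(t) = 81·sin(3·t). De la ecuación del snap s(t) = 81·sin(3·t), sustituimos t = pi/6 para obtener s = 81.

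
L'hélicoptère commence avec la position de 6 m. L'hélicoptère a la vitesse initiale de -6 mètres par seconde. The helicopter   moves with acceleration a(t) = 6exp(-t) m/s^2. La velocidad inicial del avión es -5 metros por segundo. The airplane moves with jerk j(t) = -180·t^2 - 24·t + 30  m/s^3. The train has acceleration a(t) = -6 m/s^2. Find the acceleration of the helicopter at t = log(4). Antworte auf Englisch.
We have acceleration a(t) = 6·exp(-t). Substituting t = log(4): a(log(4)) = 3/2.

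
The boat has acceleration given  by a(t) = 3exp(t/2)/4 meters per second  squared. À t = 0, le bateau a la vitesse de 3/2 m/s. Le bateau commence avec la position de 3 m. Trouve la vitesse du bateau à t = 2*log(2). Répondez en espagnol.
Necesitamos integrar nuestra ecuación de la aceleración a(t) = 3·exp(t/2)/4 1 vez. Tomando ∫a(t)dt y aplicando v(0) = 3/2, encontramos v(t) = 3·exp(t/2)/2. Usando v(t) = 3·exp(t/2)/2 y sustituyendo t = 2*log(2), encontramos v = 3.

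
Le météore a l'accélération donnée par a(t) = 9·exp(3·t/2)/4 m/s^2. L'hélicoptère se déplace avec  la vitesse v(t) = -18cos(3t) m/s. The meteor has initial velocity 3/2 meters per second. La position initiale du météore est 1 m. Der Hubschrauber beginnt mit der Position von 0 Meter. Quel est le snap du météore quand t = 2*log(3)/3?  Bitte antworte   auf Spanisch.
Para resolver esto, necesitamos tomar 2 derivadas de nuestra ecuación de la aceleración a(t) = 9·exp(3·t/2)/4. La derivada de la aceleración da la sacudida: j(t) = 27·exp(3·t/2)/8. La derivada de la sacudida da el snap: s(t) = 81·exp(3·t/2)/16. De la ecuación del snap s(t) = 81·exp(3·t/2)/16, sustituimos t = 2*log(3)/3 para obtener s = 243/16.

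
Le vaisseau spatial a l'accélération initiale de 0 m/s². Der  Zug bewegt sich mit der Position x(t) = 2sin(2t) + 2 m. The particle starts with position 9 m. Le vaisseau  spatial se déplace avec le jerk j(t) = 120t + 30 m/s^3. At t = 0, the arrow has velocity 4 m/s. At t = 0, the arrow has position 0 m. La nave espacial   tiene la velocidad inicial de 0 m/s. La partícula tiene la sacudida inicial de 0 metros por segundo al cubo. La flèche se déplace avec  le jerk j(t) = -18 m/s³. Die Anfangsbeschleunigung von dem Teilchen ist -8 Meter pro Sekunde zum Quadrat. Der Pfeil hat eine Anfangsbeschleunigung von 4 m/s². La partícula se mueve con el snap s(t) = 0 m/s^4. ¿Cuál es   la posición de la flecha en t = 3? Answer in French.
Nous devons intégrer notre équation du jerk j(t) = -18 3 fois. En prenant ∫j(t)dt et en appliquant a(0) = 4, nous trouvons a(t) = 4 - 18·t. La primitive de l'accélération est la vitesse. En utilisant v(0) = 4, nous obtenons v(t) = -9·t^2 + 4·t + 4. En prenant ∫v(t)dt et en appliquant x(0) = 0, nous trouvons x(t) = -3·t^3 + 2·t^2 + 4·t. En utilisant x(t) = -3·t^3 + 2·t^2 + 4·t et en substituant t = 3, nous trouvons x = -51.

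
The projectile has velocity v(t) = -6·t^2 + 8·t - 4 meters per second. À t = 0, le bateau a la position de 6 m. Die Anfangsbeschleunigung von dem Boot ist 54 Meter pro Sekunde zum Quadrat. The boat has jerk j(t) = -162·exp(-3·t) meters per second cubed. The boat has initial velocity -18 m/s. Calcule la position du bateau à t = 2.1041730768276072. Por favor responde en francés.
Nous devons intégrer notre équation du jerk j(t) = -162·exp(-3·t) 3 fois. En prenant ∫j(t)dt et en appliquant a(0) = 54, nous trouvons a(t) = 54·exp(-3·t). En intégrant l'accélération et en utilisant la condition initiale v(0) = -18, nous obtenons v(t) = -18·exp(-3·t). La primitive de la vitesse est la position. En utilisant x(0) = 6, nous obtenons x(t) = 6·exp(-3·t). En utilisant x(t) = 6·exp(-3·t) et en substituant t = 2.1041730768276072, nous trouvons x = 0.0108807537522476.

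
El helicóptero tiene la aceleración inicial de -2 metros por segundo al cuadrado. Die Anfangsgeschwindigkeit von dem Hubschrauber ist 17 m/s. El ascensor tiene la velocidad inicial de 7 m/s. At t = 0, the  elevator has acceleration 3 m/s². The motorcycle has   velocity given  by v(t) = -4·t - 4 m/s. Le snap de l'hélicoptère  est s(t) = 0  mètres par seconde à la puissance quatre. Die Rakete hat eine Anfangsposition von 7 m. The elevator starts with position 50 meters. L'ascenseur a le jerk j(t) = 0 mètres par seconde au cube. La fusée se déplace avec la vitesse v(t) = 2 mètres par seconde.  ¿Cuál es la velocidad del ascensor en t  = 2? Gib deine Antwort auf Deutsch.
Wir müssen unsere Gleichung für den Ruck j(t) = 0 2-mal integrieren. Mit ∫j(t)dt und Anwendung von a(0) = 3, finden wir a(t) = 3. Durch Integration von der Beschleunigung und Verwendung der Anfangsbedingung v(0) = 7, erhalten wir v(t) = 3·t + 7. Wir haben die Geschwindigkeit v(t) = 3·t + 7. Durch Einsetzen von t = 2: v(2) = 13.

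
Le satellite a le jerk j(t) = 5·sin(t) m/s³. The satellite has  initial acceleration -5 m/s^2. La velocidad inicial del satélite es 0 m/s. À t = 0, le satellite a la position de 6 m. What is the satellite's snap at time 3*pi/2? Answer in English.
We must differentiate our jerk equation j(t) = 5·sin(t) 1 time. Differentiating jerk, we get snap: s(t) = 5·cos(t). We have snap s(t) = 5·cos(t). Substituting t = 3*pi/2: s(3*pi/2) = 0.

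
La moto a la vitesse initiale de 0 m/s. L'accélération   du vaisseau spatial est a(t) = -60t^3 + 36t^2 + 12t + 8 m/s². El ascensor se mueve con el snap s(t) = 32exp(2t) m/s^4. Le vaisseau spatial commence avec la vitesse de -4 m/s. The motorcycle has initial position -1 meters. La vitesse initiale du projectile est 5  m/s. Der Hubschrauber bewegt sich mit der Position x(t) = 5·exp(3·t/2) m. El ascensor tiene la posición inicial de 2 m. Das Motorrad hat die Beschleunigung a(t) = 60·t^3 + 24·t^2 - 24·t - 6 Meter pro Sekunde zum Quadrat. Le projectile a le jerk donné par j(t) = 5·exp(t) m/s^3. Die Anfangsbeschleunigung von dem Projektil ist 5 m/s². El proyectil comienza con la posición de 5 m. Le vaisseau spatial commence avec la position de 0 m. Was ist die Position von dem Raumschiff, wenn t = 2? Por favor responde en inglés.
To find the answer, we compute 2 integrals of a(t) = -60·t^3 + 36·t^2 + 12·t + 8. The integral of acceleration is velocity. Using v(0) = -4, we get v(t) = -15·t^4 + 12·t^3 + 6·t^2 + 8·t - 4. Taking ∫v(t)dt and applying x(0) = 0, we find x(t) = -3·t^5 + 3·t^4 + 2·t^3 + 4·t^2 - 4·t. We have position x(t) = -3·t^5 + 3·t^4 + 2·t^3 + 4·t^2 - 4·t. Substituting t = 2: x(2) = -24.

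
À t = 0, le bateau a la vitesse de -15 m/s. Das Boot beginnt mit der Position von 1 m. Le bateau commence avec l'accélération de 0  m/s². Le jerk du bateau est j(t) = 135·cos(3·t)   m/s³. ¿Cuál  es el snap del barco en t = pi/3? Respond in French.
Pour résoudre ceci, nous devons prendre 1 dérivée de notre équation du jerk j(t) = 135·cos(3·t). En dérivant le jerk, nous obtenons le snap: s(t) = -405·sin(3·t). Nous avons le snap s(t) = -405·sin(3·t). En substituant t = pi/3: s(pi/3) = 0.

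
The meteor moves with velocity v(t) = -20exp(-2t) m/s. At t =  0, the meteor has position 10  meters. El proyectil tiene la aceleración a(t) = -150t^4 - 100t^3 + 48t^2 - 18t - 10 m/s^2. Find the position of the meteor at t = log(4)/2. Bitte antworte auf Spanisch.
Partiendo de la velocidad v(t) = -20·exp(-2·t), tomamos 1 antiderivada. La antiderivada de la velocidad, con x(0) = 10, da la posición: x(t) = 10·exp(-2·t). Usando x(t) = 10·exp(-2·t) y sustituyendo t = log(4)/2, encontramos x = 5/2.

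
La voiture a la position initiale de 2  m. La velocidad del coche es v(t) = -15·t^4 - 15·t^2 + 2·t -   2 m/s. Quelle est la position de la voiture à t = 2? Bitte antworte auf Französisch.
Nous devons intégrer notre équation de la vitesse v(t) = -15·t^4 - 15·t^2 + 2·t - 2 1 fois. En prenant ∫v(t)dt et en appliquant x(0) = 2, nous trouvons x(t) = -3·t^5 - 5·t^3 + t^2 - 2·t + 2. En utilisant x(t) = -3·t^5 - 5·t^3 + t^2 - 2·t + 2 et en substituant t = 2, nous trouvons x = -134.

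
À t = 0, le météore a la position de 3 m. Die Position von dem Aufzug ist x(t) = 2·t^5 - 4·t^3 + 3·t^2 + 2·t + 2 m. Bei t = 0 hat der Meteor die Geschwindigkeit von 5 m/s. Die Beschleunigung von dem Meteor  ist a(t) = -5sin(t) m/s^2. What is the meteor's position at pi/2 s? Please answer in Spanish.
Debemos encontrar la integral de nuestra ecuación de la aceleración a(t) = -5·sin(t) 2 veces. La integral de la aceleración es la velocidad. Usando v(0) = 5, obtenemos v(t) = 5·cos(t). Tomando ∫v(t)dt y aplicando x(0) = 3, encontramos x(t) = 5·sin(t) + 3. De la ecuación de la posición x(t) = 5·sin(t) + 3, sustituimos t = pi/2 para obtener x = 8.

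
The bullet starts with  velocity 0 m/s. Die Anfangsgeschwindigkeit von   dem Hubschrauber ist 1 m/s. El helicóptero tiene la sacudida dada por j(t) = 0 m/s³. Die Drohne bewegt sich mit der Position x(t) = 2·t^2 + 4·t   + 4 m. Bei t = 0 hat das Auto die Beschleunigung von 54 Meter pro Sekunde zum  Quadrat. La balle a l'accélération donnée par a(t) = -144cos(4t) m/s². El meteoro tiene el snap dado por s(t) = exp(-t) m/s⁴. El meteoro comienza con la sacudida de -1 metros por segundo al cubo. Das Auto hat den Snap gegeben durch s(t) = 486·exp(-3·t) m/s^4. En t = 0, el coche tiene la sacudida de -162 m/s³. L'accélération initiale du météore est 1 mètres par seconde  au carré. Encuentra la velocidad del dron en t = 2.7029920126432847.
Para resolver esto, necesitamos tomar 1 derivada de nuestra ecuación de la posición x(t) = 2·t^2 + 4·t + 4. Derivando la posición, obtenemos la velocidad: v(t) = 4·t + 4. Tenemos la velocidad v(t) = 4·t + 4. Sustituyendo t = 2.7029920126432847: v(2.7029920126432847) = 14.8119680505731.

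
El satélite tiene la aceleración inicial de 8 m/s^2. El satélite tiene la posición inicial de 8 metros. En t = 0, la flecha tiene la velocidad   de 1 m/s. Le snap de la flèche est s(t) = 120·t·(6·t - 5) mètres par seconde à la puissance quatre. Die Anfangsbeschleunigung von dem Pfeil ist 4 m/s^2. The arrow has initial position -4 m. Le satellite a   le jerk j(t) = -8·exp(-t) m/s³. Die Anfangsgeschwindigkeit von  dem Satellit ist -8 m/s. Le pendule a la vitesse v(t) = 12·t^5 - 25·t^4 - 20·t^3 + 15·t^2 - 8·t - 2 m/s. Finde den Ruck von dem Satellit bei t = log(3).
Aus der Gleichung für den Ruck j(t) = -8·exp(-t), setzen wir t = log(3) ein und erhalten j = -8/3.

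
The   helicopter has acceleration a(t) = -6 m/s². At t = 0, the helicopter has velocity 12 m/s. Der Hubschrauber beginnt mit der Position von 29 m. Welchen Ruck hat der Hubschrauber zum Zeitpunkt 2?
Wir müssen unsere Gleichung für die Beschleunigung a(t) = -6 1-mal ableiten. Die Ableitung von der Beschleunigung ergibt den Ruck: j(t) = 0. Mit j(t) = 0 und Einsetzen von t = 2, finden wir j = 0.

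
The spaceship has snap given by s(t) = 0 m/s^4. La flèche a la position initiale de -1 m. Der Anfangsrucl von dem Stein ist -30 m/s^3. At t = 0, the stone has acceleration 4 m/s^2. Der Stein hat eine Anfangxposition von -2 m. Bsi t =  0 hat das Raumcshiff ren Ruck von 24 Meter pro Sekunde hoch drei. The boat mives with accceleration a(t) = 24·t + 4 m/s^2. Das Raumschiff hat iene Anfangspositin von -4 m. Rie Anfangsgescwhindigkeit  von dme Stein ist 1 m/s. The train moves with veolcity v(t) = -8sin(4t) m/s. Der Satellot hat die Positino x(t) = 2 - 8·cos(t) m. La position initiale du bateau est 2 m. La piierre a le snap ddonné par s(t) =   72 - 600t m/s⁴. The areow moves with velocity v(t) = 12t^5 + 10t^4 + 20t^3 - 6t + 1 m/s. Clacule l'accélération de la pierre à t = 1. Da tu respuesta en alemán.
Wir müssen das Integral unserer Gleichung für den Snap s(t) = 72 - 600·t 2-mal finden. Mit ∫s(t)dt und Anwendung von j(0) = -30, finden wir j(t) = -300·t^2 + 72·t - 30. Mit ∫j(t)dt und Anwendung von a(0) = 4, finden wir a(t) = -100·t^3 + 36·t^2 - 30·t + 4. Wir haben die Beschleunigung a(t) = -100·t^3 + 36·t^2 - 30·t + 4. Durch Einsetzen von t = 1: a(1) = -90.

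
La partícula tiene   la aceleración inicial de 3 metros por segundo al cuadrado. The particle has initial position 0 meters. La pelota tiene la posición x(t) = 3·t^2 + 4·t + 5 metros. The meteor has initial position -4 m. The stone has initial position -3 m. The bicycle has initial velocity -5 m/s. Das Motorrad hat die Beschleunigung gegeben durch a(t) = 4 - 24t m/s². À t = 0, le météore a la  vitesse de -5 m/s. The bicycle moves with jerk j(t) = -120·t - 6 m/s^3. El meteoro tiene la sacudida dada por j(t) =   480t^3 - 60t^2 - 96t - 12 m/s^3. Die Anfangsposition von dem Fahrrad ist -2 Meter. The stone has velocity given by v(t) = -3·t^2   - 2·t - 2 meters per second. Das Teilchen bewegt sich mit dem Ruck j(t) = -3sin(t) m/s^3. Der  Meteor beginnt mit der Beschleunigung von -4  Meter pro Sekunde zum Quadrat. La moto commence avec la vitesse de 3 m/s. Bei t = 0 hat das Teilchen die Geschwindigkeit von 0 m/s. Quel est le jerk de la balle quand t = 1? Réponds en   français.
Pour résoudre ceci, nous devons prendre 3 dérivées de notre équation de la position x(t) = 3·t^2 + 4·t + 5. En prenant d/dt de x(t), nous trouvons v(t) = 6·t + 4. En prenant d/dt de v(t), nous trouvons a(t) = 6. La dérivée de l'accélération donne le jerk: j(t) = 0. En utilisant j(t) = 0 et en substituant t = 1, nous trouvons j = 0.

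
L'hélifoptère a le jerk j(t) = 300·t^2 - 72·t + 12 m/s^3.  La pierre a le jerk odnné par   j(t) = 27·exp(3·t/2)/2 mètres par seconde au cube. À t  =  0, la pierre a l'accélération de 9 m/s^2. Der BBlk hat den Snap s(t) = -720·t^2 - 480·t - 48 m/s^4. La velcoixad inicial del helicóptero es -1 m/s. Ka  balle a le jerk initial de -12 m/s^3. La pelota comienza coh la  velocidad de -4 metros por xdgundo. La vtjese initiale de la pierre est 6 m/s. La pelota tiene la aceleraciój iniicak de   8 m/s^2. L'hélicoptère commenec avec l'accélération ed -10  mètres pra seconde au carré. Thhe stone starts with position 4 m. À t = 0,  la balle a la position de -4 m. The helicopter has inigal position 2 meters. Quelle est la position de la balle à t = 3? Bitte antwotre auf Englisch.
To find the answer, we compute 4 antiderivatives of s(t) = -720·t^2 - 480·t - 48. Taking ∫s(t)dt and applying j(0) = -12, we find j(t) = -240·t^3 - 240·t^2 - 48·t - 12. The antiderivative of jerk is acceleration. Using a(0) = 8, we get a(t) = -60·t^4 - 80·t^3 - 24·t^2 - 12·t + 8. Integrating acceleration and using the initial condition v(0) = -4, we get v(t) = -12·t^5 - 20·t^4 - 8·t^3 - 6·t^2 + 8·t - 4. Integrating velocity and using the initial condition x(0) = -4, we get x(t) = -2·t^6 - 4·t^5 - 2·t^4 - 2·t^3 + 4·t^2 - 4·t - 4. From the given position equation x(t) = -2·t^6 - 4·t^5 - 2·t^4 - 2·t^3 + 4·t^2 - 4·t - 4, we substitute t = 3 to get x = -2626.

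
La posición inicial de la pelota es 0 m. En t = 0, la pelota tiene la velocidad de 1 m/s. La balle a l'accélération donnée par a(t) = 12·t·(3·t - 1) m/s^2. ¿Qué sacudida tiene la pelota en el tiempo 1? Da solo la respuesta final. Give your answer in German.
j(1) = 60.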